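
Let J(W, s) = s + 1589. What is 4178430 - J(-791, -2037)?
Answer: 4178878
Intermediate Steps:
J(W, s) = 1589 + s
4178430 - J(-791, -2037) = 4178430 - (1589 - 2037) = 4178430 - 1*(-448) = 4178430 + 448 = 4178878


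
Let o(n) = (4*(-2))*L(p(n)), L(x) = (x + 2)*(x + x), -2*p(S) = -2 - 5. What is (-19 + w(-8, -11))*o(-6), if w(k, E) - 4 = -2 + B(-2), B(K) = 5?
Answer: 3696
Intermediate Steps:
p(S) = 7/2 (p(S) = -(-2 - 5)/2 = -1/2*(-7) = 7/2)
L(x) = 2*x*(2 + x) (L(x) = (2 + x)*(2*x) = 2*x*(2 + x))
o(n) = -308 (o(n) = (4*(-2))*(2*(7/2)*(2 + 7/2)) = -16*7*11/(2*2) = -8*77/2 = -308)
w(k, E) = 7 (w(k, E) = 4 + (-2 + 5) = 4 + 3 = 7)
(-19 + w(-8, -11))*o(-6) = (-19 + 7)*(-308) = -12*(-308) = 3696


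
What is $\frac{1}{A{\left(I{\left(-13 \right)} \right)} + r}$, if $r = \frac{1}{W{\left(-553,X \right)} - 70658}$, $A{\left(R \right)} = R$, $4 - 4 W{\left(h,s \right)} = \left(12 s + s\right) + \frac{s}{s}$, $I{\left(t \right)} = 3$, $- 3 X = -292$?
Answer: $\frac{851683}{2555037} \approx 0.33333$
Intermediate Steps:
$X = \frac{292}{3}$ ($X = \left(- \frac{1}{3}\right) \left(-292\right) = \frac{292}{3} \approx 97.333$)
$W{\left(h,s \right)} = \frac{3}{4} - \frac{13 s}{4}$ ($W{\left(h,s \right)} = 1 - \frac{\left(12 s + s\right) + \frac{s}{s}}{4} = 1 - \frac{13 s + 1}{4} = 1 - \frac{1 + 13 s}{4} = 1 - \left(\frac{1}{4} + \frac{13 s}{4}\right) = \frac{3}{4} - \frac{13 s}{4}$)
$r = - \frac{12}{851683}$ ($r = \frac{1}{\left(\frac{3}{4} - \frac{949}{3}\right) - 70658} = \frac{1}{- \frac{3787}{12} - 70658} = \frac{1}{- \frac{851683}{12}} = - \frac{12}{851683} \approx -1.409 \cdot 10^{-5}$)
$\frac{1}{A{\left(I{\left(-13 \right)} \right)} + r} = \frac{1}{3 - \frac{12}{851683}} = \frac{1}{\frac{2555037}{851683}} = \frac{851683}{2555037}$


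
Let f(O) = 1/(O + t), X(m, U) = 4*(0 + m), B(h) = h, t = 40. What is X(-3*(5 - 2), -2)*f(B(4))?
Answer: -9/11 ≈ -0.81818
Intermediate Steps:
X(m, U) = 4*m
f(O) = 1/(40 + O) (f(O) = 1/(O + 40) = 1/(40 + O))
X(-3*(5 - 2), -2)*f(B(4)) = (4*(-3*(5 - 2)))/(40 + 4) = (4*(-3*3))/44 = (4*(-9))*(1/44) = -36*1/44 = -9/11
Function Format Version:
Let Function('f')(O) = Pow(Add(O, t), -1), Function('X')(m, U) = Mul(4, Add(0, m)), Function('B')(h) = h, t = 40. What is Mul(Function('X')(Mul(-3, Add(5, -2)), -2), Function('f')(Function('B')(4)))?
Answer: Rational(-9, 11) ≈ -0.81818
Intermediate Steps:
Function('X')(m, U) = Mul(4, m)
Function('f')(O) = Pow(Add(40, O), -1) (Function('f')(O) = Pow(Add(O, 40), -1) = Pow(Add(40, O), -1))
Mul(Function('X')(Mul(-3, Add(5, -2)), -2), Function('f')(Function('B')(4))) = Mul(Mul(4, Mul(-3, Add(5, -2))), Pow(Add(40, 4), -1)) = Mul(Mul(4, Mul(-3, 3)), Pow(44, -1)) = Mul(Mul(4, -9), Rational(1, 44)) = Mul(-36, Rational(1, 44)) = Rational(-9, 11)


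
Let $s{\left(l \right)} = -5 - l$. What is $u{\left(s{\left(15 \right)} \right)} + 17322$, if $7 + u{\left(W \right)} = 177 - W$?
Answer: $17512$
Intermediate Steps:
$u{\left(W \right)} = 170 - W$ ($u{\left(W \right)} = -7 - \left(-177 + W\right) = 170 - W$)
$u{\left(s{\left(15 \right)} \right)} + 17322 = \left(170 - \left(-5 - 15\right)\right) + 17322 = \left(170 - -20\right) + 17322 = \left(170 + 20\right) + 17322 = 190 + 17322 = 17512$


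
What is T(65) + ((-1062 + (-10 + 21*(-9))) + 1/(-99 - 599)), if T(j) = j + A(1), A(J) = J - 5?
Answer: -837601/698 ≈ -1200.0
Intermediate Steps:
A(J) = -5 + J
T(j) = -4 + j (T(j) = j + (-5 + 1) = j - 4 = -4 + j)
T(65) + ((-1062 + (-10 + 21*(-9))) + 1/(-99 - 599)) = (-4 + 65) + ((-1062 + (-10 + 21*(-9))) + 1/(-99 - 599)) = 61 + ((-1062 + (-10 - 189)) + 1/(-698)) = 61 + ((-1062 - 199) - 1/698) = 61 + (-1261 - 1/698) = 61 - 880179/698 = -837601/698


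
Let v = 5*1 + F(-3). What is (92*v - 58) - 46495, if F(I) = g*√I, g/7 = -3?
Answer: -46093 - 1932*I*√3 ≈ -46093.0 - 3346.3*I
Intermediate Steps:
g = -21 (g = 7*(-3) = -21)
F(I) = -21*√I
v = 5 - 21*I*√3 (v = 5*1 - 21*I*√3 = 5 - 21*I*√3 ≈ 5.0 - 36.373*I)
(92*v - 58) - 46495 = (92*(5 - 21*I*√3) - 58) - 46495 = ((460 - 1932*I*√3) - 58) - 46495 = (402 - 1932*I*√3) - 46495 = -46093 - 1932*I*√3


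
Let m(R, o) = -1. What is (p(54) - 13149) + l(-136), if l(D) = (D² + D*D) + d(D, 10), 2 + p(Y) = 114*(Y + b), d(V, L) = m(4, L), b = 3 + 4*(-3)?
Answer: 28970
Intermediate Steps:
b = -9 (b = 3 - 12 = -9)
d(V, L) = -1
p(Y) = -1028 + 114*Y (p(Y) = -2 + 114*(Y - 9) = -2 + 114*(-9 + Y) = -2 + (-1026 + 114*Y) = -1028 + 114*Y)
l(D) = -1 + 2*D² (l(D) = (D² + D*D) - 1 = (D² + D²) - 1 = 2*D² - 1 = -1 + 2*D²)
(p(54) - 13149) + l(-136) = ((-1028 + 114*54) - 13149) + (-1 + 2*(-136)²) = ((-1028 + 6156) - 13149) + (-1 + 2*18496) = (5128 - 13149) + (-1 + 36992) = -8021 + 36991 = 28970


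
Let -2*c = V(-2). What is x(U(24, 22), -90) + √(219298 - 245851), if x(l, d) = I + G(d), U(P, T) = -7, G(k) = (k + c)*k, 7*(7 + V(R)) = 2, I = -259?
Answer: 52772/7 + I*√26553 ≈ 7538.9 + 162.95*I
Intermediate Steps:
V(R) = -47/7 (V(R) = -7 + (⅐)*2 = -7 + 2/7 = -47/7)
c = 47/14 (c = -½*(-47/7) = 47/14 ≈ 3.3571)
G(k) = k*(47/14 + k) (G(k) = (k + 47/14)*k = (47/14 + k)*k = k*(47/14 + k))
x(l, d) = -259 + d*(47 + 14*d)/14
x(U(24, 22), -90) + √(219298 - 245851) = (-259 + (1/14)*(-90)*(47 + 14*(-90))) + √(219298 - 245851) = (-259 + (1/14)*(-90)*(47 - 1260)) + √(-26553) = (-259 + (1/14)*(-90)*(-1213)) + I*√26553 = (-259 + 54585/7) + I*√26553 = 52772/7 + I*√26553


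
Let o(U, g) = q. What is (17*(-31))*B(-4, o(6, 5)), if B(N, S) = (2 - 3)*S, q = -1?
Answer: -527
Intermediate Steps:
o(U, g) = -1
B(N, S) = -S
(17*(-31))*B(-4, o(6, 5)) = (17*(-31))*(-1*(-1)) = -527*1 = -527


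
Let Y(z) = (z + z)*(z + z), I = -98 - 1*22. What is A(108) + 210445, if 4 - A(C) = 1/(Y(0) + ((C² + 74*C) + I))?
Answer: 4111331663/19536 ≈ 2.1045e+5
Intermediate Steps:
I = -120 (I = -98 - 22 = -120)
Y(z) = 4*z² (Y(z) = (2*z)*(2*z) = 4*z²)
A(C) = 4 - 1/(-120 + C² + 74*C) (A(C) = 4 - 1/(4*0² + ((C² + 74*C) - 120)) = 4 - 1/(4*0 + (-120 + C² + 74*C)) = 4 - 1/(0 + (-120 + C² + 74*C)) = 4 - 1/(-120 + C² + 74*C))
A(108) + 210445 = (-481 + 4*108² + 296*108)/(-120 + 108² + 74*108) + 210445 = (-481 + 4*11664 + 31968)/(-120 + 11664 + 7992) + 210445 = (-481 + 46656 + 31968)/19536 + 210445 = (1/19536)*78143 + 210445 = 78143/19536 + 210445 = 4111331663/19536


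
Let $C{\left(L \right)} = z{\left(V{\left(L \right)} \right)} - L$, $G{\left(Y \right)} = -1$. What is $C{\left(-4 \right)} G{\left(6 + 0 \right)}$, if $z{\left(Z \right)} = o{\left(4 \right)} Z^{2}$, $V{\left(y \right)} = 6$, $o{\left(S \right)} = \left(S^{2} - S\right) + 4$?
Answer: $-580$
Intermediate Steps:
$o{\left(S \right)} = 4 + S^{2} - S$
$z{\left(Z \right)} = 16 Z^{2}$ ($z{\left(Z \right)} = \left(4 + 4^{2} - 4\right) Z^{2} = \left(4 + 16 - 4\right) Z^{2} = 16 Z^{2}$)
$C{\left(L \right)} = 576 - L$ ($C{\left(L \right)} = 16 \cdot 6^{2} - L = 16 \cdot 36 - L = 576 - L$)
$C{\left(-4 \right)} G{\left(6 + 0 \right)} = \left(576 - -4\right) \left(-1\right) = \left(576 + 4\right) \left(-1\right) = 580 \left(-1\right) = -580$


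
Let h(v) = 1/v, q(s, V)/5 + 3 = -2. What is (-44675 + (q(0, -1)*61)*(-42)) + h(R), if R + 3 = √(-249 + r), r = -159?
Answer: 2693124/139 - 2*I*√102/417 ≈ 19375.0 - 0.048439*I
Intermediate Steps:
q(s, V) = -25 (q(s, V) = -15 + 5*(-2) = -15 - 10 = -25)
R = -3 + 2*I*√102 (R = -3 + √(-249 - 159) = -3 + √(-408) = -3 + 2*I*√102 ≈ -3.0 + 20.199*I)
(-44675 + (q(0, -1)*61)*(-42)) + h(R) = (-44675 - 25*61*(-42)) + 1/(-3 + 2*I*√102) = (-44675 - 1525*(-42)) + 1/(-3 + 2*I*√102) = (-44675 + 64050) + 1/(-3 + 2*I*√102) = 19375 + 1/(-3 + 2*I*√102)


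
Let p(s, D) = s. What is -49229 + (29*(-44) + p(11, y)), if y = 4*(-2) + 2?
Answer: -50494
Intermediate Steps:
y = -6 (y = -8 + 2 = -6)
-49229 + (29*(-44) + p(11, y)) = -49229 + (29*(-44) + 11) = -49229 + (-1276 + 11) = -49229 - 1265 = -50494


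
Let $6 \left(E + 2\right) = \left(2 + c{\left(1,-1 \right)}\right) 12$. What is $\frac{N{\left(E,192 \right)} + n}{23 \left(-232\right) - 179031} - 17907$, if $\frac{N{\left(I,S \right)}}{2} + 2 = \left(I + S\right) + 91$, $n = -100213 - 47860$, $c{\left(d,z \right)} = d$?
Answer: $- \frac{3301312366}{184367} \approx -17906.0$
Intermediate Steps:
$n = -148073$
$E = 4$ ($E = -2 + \frac{\left(2 + 1\right) 12}{6} = -2 + \frac{3 \cdot 12}{6} = -2 + \frac{1}{6} \cdot 36 = -2 + 6 = 4$)
$N{\left(I,S \right)} = 178 + 2 I + 2 S$ ($N{\left(I,S \right)} = -4 + 2 \left(\left(I + S\right) + 91\right) = -4 + 2 \left(91 + I + S\right) = -4 + \left(182 + 2 I + 2 S\right) = 178 + 2 I + 2 S$)
$\frac{N{\left(E,192 \right)} + n}{23 \left(-232\right) - 179031} - 17907 = \frac{\left(178 + 2 \cdot 4 + 2 \cdot 192\right) - 148073}{23 \left(-232\right) - 179031} - 17907 = \frac{\left(178 + 8 + 384\right) - 148073}{-5336 - 179031} - 17907 = \frac{570 - 148073}{-184367} - 17907 = \left(-147503\right) \left(- \frac{1}{184367}\right) - 17907 = \frac{147503}{184367} - 17907 = - \frac{3301312366}{184367}$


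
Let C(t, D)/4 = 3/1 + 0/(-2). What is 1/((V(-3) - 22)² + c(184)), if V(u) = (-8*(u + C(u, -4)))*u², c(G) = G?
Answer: 1/449084 ≈ 2.2268e-6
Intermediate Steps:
C(t, D) = 12 (C(t, D) = 4*(3/1 + 0/(-2)) = 4*(3*1 + 0*(-½)) = 4*(3 + 0) = 4*3 = 12)
V(u) = u²*(-96 - 8*u) (V(u) = (-8*(u + 12))*u² = (-8*(12 + u))*u² = (-96 - 8*u)*u² = u²*(-96 - 8*u))
1/((V(-3) - 22)² + c(184)) = 1/((8*(-3)²*(-12 - 1*(-3)) - 22)² + 184) = 1/((8*9*(-12 + 3) - 22)² + 184) = 1/((8*9*(-9) - 22)² + 184) = 1/((-648 - 22)² + 184) = 1/((-670)² + 184) = 1/(448900 + 184) = 1/449084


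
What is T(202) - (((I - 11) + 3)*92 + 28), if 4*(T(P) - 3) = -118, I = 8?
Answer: -109/2 ≈ -54.500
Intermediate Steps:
T(P) = -53/2 (T(P) = 3 + (¼)*(-118) = 3 - 59/2 = -53/2)
T(202) - (((I - 11) + 3)*92 + 28) = -53/2 - (((8 - 11) + 3)*92 + 28) = -53/2 - ((-3 + 3)*92 + 28) = -53/2 - (0*92 + 28) = -53/2 - (0 + 28) = -53/2 - 1*28 = -53/2 - 28 = -109/2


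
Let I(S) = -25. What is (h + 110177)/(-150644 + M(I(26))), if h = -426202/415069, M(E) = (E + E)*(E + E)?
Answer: -45730631011/61489981936 ≈ -0.74371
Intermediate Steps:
M(E) = 4*E**2 (M(E) = (2*E)*(2*E) = 4*E**2)
h = -426202/415069 (h = -426202*1/415069 = -426202/415069 ≈ -1.0268)
(h + 110177)/(-150644 + M(I(26))) = (-426202/415069 + 110177)/(-150644 + 4*(-25)**2) = 45730631011/(415069*(-150644 + 4*625)) = 45730631011/(415069*(-150644 + 2500)) = (45730631011/415069)/(-148144) = (45730631011/415069)*(-1/148144) = -45730631011/61489981936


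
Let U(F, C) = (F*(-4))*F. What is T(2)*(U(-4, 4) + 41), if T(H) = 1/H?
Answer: -23/2 ≈ -11.500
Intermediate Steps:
U(F, C) = -4*F² (U(F, C) = (-4*F)*F = -4*F²)
T(2)*(U(-4, 4) + 41) = (-4*(-4)² + 41)/2 = (-4*16 + 41)/2 = (-64 + 41)/2 = (½)*(-23) = -23/2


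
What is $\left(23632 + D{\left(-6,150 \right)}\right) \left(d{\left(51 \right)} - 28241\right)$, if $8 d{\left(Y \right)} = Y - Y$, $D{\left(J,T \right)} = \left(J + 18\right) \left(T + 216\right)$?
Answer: $-791425784$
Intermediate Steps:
$D{\left(J,T \right)} = \left(18 + J\right) \left(216 + T\right)$
$d{\left(Y \right)} = 0$ ($d{\left(Y \right)} = \frac{Y - Y}{8} = \frac{1}{8} \cdot 0 = 0$)
$\left(23632 + D{\left(-6,150 \right)}\right) \left(d{\left(51 \right)} - 28241\right) = \left(23632 + \left(3888 + 18 \cdot 150 + 216 \left(-6\right) - 900\right)\right) \left(0 - 28241\right) = \left(23632 + \left(3888 + 2700 - 1296 - 900\right)\right) \left(-28241\right) = \left(23632 + 4392\right) \left(-28241\right) = 28024 \left(-28241\right) = -791425784$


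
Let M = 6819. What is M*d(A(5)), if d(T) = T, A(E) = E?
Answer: 34095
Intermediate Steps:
M*d(A(5)) = 6819*5 = 34095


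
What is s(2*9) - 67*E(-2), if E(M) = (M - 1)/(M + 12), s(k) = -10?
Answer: 101/10 ≈ 10.100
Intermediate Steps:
E(M) = (-1 + M)/(12 + M)
s(2*9) - 67*E(-2) = -10 - 67*(-1 - 2)/(12 - 2) = -10 - 67*(-3)/10 = -10 - 67*(-3/10) = -10 + 201/10 = 101/10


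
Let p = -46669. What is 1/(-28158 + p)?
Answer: -1/74827 ≈ -1.3364e-5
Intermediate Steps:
1/(-28158 + p) = 1/(-28158 - 46669) = 1/(-74827) = -1/74827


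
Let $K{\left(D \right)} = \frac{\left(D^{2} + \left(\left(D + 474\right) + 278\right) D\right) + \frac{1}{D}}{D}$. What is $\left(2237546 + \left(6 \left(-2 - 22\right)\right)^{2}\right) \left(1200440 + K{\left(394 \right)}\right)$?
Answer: $\frac{210687059730235621}{77618} \approx 2.7144 \cdot 10^{12}$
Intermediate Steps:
$K{\left(D \right)} = \frac{\frac{1}{D} + D^{2} + D \left(752 + D\right)}{D}$ ($K{\left(D \right)} = \frac{\left(D^{2} + \left(\left(474 + D\right) + 278\right) D\right) + \frac{1}{D}}{D} = \frac{\left(D^{2} + \left(752 + D\right) D\right) + \frac{1}{D}}{D} = \frac{\left(D^{2} + D \left(752 + D\right)\right) + \frac{1}{D}}{D} = \frac{\frac{1}{D} + D^{2} + D \left(752 + D\right)}{D}$)
$\left(2237546 + \left(6 \left(-2 - 22\right)\right)^{2}\right) \left(1200440 + K{\left(394 \right)}\right) = \left(2237546 + \left(6 \left(-2 - 22\right)\right)^{2}\right) \left(1200440 + \left(752 + \frac{1}{155236} + 2 \cdot 394\right)\right) = \left(2237546 + \left(6 \left(-24\right)\right)^{2}\right) \left(1200440 + \left(752 + \frac{1}{155236} + 788\right)\right) = \left(2237546 + \left(-144\right)^{2}\right) \left(1200440 + \frac{239063441}{155236}\right) = \left(2237546 + 20736\right) \frac{186590567281}{155236} = 2258282 \cdot \frac{186590567281}{155236} = \frac{210687059730235621}{77618}$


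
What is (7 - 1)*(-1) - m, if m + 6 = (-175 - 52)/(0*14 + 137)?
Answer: 227/137 ≈ 1.6569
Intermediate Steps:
m = -1049/137 (m = -6 + (-175 - 52)/(0*14 + 137) = -6 - 227/(0 + 137) = -6 - 227/137 = -1049/137 ≈ -7.6569)
(7 - 1)*(-1) - m = (7 - 1)*(-1) - 1*(-1049/137) = 6*(-1) + 1049/137 = -6 + 1049/137 = 227/137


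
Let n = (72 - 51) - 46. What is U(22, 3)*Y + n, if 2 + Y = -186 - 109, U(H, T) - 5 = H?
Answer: -8044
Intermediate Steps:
U(H, T) = 5 + H
n = -25 (n = 21 - 46 = -25)
Y = -297 (Y = -2 + (-186 - 109) = -2 - 295 = -297)
U(22, 3)*Y + n = (5 + 22)*(-297) - 25 = 27*(-297) - 25 = -8019 - 25 = -8044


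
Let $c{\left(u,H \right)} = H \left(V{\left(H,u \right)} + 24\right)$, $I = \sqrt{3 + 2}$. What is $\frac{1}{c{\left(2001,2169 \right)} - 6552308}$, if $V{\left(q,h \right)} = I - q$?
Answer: $- \frac{46493}{520945273204} - \frac{9 \sqrt{5}}{520945273204} \approx -8.9286 \cdot 10^{-8}$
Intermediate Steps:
$I = \sqrt{5} \approx 2.2361$
$V{\left(q,h \right)} = \sqrt{5} - q$
$c{\left(u,H \right)} = H \left(24 + \sqrt{5} - H\right)$ ($c{\left(u,H \right)} = H \left(\left(\sqrt{5} - H\right) + 24\right) = H \left(24 + \sqrt{5} - H\right)$)
$\frac{1}{c{\left(2001,2169 \right)} - 6552308} = \frac{1}{2169 \left(24 + \sqrt{5} - 2169\right) - 6552308} = \frac{1}{2169 \left(-2145 + \sqrt{5}\right) - 6552308} = \frac{1}{\left(-4652505 + 2169 \sqrt{5}\right) - 6552308} = \frac{1}{-11204813 + 2169 \sqrt{5}}$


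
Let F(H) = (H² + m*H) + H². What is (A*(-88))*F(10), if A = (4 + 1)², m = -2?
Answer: -396000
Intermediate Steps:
A = 25 (A = 5² = 25)
F(H) = -2*H + 2*H² (F(H) = (H² - 2*H) + H² = -2*H + 2*H²)
(A*(-88))*F(10) = (25*(-88))*(2*10*(-1 + 10)) = -4400*10*9 = -2200*180 = -396000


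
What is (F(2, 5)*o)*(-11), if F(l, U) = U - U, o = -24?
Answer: 0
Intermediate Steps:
F(l, U) = 0
(F(2, 5)*o)*(-11) = (0*(-24))*(-11) = 0*(-11) = 0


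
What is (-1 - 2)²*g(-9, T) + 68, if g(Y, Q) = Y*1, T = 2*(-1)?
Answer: -13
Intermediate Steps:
T = -2
g(Y, Q) = Y
(-1 - 2)²*g(-9, T) + 68 = (-1 - 2)²*(-9) + 68 = (-3)²*(-9) + 68 = 9*(-9) + 68 = -81 + 68 = -13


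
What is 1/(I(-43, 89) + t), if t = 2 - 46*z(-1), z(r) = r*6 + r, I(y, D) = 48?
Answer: 1/372 ≈ 0.0026882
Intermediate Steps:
z(r) = 7*r (z(r) = 6*r + r = 7*r)
t = 324 (t = 2 - 322*(-1) = 2 - 46*(-7) = 2 + 322 = 324)
1/(I(-43, 89) + t) = 1/(48 + 324) = 1/372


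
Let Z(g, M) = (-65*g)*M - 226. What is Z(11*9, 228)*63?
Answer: -92446578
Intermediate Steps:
Z(g, M) = -226 - 65*M*g (Z(g, M) = -65*M*g - 226 = -226 - 65*M*g)
Z(11*9, 228)*63 = (-226 - 65*228*11*9)*63 = (-226 - 65*228*99)*63 = (-226 - 1467180)*63 = -1467406*63 = -92446578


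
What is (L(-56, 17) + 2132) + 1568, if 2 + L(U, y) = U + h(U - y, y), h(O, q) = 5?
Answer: 3647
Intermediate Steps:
L(U, y) = 3 + U (L(U, y) = -2 + (U + 5) = -2 + (5 + U) = 3 + U)
(L(-56, 17) + 2132) + 1568 = ((3 - 56) + 2132) + 1568 = (-53 + 2132) + 1568 = 2079 + 1568 = 3647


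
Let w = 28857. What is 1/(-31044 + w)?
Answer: -1/2187 ≈ -0.00045725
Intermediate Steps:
1/(-31044 + w) = 1/(-31044 + 28857) = 1/(-2187) = -1/2187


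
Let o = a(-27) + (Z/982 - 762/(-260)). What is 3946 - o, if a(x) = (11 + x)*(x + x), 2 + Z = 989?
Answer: 98236417/31915 ≈ 3078.1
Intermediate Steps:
Z = 987 (Z = -2 + 989 = 987)
a(x) = 2*x*(11 + x) (a(x) = (11 + x)*(2*x) = 2*x*(11 + x))
o = 27700173/31915 (o = 2*(-27)*(11 - 27) + (987/982 - 762/(-260)) = 2*(-27)*(-16) + (987*(1/982) - 762*(-1/260)) = 864 + (987/982 + 381/130) = 864 + 125613/31915 = 27700173/31915 ≈ 867.94)
3946 - o = 3946 - 1*27700173/31915 = 3946 - 27700173/31915 = 98236417/31915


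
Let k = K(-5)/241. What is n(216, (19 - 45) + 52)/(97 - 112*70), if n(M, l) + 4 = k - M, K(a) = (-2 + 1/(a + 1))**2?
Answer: 848239/29857008 ≈ 0.028410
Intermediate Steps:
K(a) = (-2 + 1/(1 + a))**2
k = 81/3856 (k = ((1 + 2*(-5))**2/(1 - 5)**2)/241 = ((1 - 10)**2/(-4)**2)*(1/241) = ((1/16)*(-9)**2)*(1/241) = ((1/16)*81)*(1/241) = (81/16)*(1/241) = 81/3856 ≈ 0.021006)
n(M, l) = -15343/3856 - M (n(M, l) = -4 + (81/3856 - M) = -15343/3856 - M)
n(216, (19 - 45) + 52)/(97 - 112*70) = (-15343/3856 - 1*216)/(97 - 112*70) = (-15343/3856 - 216)/(97 - 7840) = -848239/3856/(-7743) = -848239/3856*(-1/7743) = 848239/29857008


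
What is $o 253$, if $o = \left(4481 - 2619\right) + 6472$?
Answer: $2108502$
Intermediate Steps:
$o = 8334$ ($o = 1862 + 6472 = 8334$)
$o 253 = 8334 \cdot 253 = 2108502$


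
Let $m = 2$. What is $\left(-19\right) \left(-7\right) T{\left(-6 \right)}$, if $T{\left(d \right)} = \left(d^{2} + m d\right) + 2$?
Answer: $3458$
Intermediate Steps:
$T{\left(d \right)} = 2 + d^{2} + 2 d$ ($T{\left(d \right)} = \left(d^{2} + 2 d\right) + 2 = 2 + d^{2} + 2 d$)
$\left(-19\right) \left(-7\right) T{\left(-6 \right)} = \left(-19\right) \left(-7\right) \left(2 + \left(-6\right)^{2} + 2 \left(-6\right)\right) = 133 \left(2 + 36 - 12\right) = 133 \cdot 26 = 3458$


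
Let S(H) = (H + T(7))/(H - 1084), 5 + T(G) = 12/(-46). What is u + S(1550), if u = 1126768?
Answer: 12076734953/10718 ≈ 1.1268e+6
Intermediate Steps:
T(G) = -121/23 (T(G) = -5 + 12/(-46) = -5 + 12*(-1/46) = -5 - 6/23 = -121/23)
S(H) = (-121/23 + H)/(-1084 + H) (S(H) = (H - 121/23)/(H - 1084) = (-121/23 + H)/(-1084 + H))
u + S(1550) = 1126768 + (-121/23 + 1550)/(-1084 + 1550) = 1126768 + (35529/23)/466 = 1126768 + (1/466)*(35529/23) = 1126768 + 35529/10718 = 12076734953/10718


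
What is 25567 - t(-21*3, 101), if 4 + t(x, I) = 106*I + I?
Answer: 14764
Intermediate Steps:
t(x, I) = -4 + 107*I (t(x, I) = -4 + (106*I + I) = -4 + 107*I)
25567 - t(-21*3, 101) = 25567 - (-4 + 107*101) = 25567 - (-4 + 10807) = 25567 - 1*10803 = 25567 - 10803 = 14764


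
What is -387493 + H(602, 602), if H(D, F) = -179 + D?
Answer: -387070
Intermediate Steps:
-387493 + H(602, 602) = -387493 + (-179 + 602) = -387493 + 423 = -387070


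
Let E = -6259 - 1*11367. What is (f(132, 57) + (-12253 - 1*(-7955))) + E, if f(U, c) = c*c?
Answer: -18675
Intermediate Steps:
f(U, c) = c²
E = -17626 (E = -6259 - 11367 = -17626)
(f(132, 57) + (-12253 - 1*(-7955))) + E = (57² + (-12253 - 1*(-7955))) - 17626 = (3249 + (-12253 + 7955)) - 17626 = (3249 - 4298) - 17626 = -1049 - 17626 = -18675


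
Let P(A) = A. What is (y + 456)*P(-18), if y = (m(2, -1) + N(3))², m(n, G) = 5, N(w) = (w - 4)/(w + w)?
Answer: -17257/2 ≈ -8628.5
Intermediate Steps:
N(w) = (-4 + w)/(2*w) (N(w) = (-4 + w)/((2*w)) = (-4 + w)*(1/(2*w)) = (-4 + w)/(2*w))
y = 841/36 (y = (5 + (½)*(-4 + 3)/3)² = (5 + (½)*(⅓)*(-1))² = (5 - ⅙)² = (29/6)² = 841/36 ≈ 23.361)
(y + 456)*P(-18) = (841/36 + 456)*(-18) = (17257/36)*(-18) = -17257/2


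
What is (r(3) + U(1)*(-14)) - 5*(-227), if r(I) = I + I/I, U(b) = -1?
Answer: 1153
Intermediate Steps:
r(I) = 1 + I (r(I) = I + 1 = 1 + I)
(r(3) + U(1)*(-14)) - 5*(-227) = ((1 + 3) - 1*(-14)) - 5*(-227) = (4 + 14) + 1135 = 18 + 1135 = 1153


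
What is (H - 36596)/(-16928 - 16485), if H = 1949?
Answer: 34647/33413 ≈ 1.0369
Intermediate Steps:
(H - 36596)/(-16928 - 16485) = (1949 - 36596)/(-16928 - 16485) = -34647/(-33413) = -34647*(-1/33413) = 34647/33413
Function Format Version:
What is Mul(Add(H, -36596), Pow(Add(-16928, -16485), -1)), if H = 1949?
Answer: Rational(34647, 33413) ≈ 1.0369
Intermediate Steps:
Mul(Add(H, -36596), Pow(Add(-16928, -16485), -1)) = Mul(Add(1949, -36596), Pow(Add(-16928, -16485), -1)) = Mul(-34647, Pow(-33413, -1)) = Mul(-34647, Rational(-1, 33413)) = Rational(34647, 33413)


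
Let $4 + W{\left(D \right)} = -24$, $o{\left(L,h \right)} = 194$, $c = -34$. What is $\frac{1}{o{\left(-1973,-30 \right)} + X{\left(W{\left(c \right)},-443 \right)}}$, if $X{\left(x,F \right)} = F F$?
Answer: $\frac{1}{196443} \approx 5.0905 \cdot 10^{-6}$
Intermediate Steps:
$W{\left(D \right)} = -28$ ($W{\left(D \right)} = -4 - 24 = -28$)
$X{\left(x,F \right)} = F^{2}$
$\frac{1}{o{\left(-1973,-30 \right)} + X{\left(W{\left(c \right)},-443 \right)}} = \frac{1}{194 + \left(-443\right)^{2}} = \frac{1}{194 + 196249} = \frac{1}{196443}$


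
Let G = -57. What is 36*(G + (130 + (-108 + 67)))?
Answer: 1152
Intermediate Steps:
36*(G + (130 + (-108 + 67))) = 36*(-57 + (130 + (-108 + 67))) = 36*(-57 + (130 - 41)) = 36*(-57 + 89) = 36*32 = 1152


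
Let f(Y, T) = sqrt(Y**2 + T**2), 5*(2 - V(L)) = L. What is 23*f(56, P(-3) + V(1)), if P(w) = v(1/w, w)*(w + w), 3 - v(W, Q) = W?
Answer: 161*sqrt(1769)/5 ≈ 1354.3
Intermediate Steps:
v(W, Q) = 3 - W
V(L) = 2 - L/5
P(w) = 2*w*(3 - 1/w) (P(w) = (3 - 1/w)*(w + w) = (3 - 1/w)*(2*w) = 2*w*(3 - 1/w))
f(Y, T) = sqrt(T**2 + Y**2)
23*f(56, P(-3) + V(1)) = 23*sqrt(((-2 + 6*(-3)) + (2 - 1/5*1))**2 + 56**2) = 23*sqrt(((-2 - 18) + (2 - 1/5))**2 + 3136) = 23*sqrt((-20 + 9/5)**2 + 3136) = 23*sqrt((-91/5)**2 + 3136) = 23*sqrt(8281/25 + 3136) = 23*sqrt(86681/25) = 23*(7*sqrt(1769)/5) = 161*sqrt(1769)/5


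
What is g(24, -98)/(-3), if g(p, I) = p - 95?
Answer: 71/3 ≈ 23.667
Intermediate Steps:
g(p, I) = -95 + p
g(24, -98)/(-3) = (-95 + 24)/(-3) = -71*(-1/3) = 71/3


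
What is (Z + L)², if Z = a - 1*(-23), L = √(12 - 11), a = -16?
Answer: 64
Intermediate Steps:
L = 1 (L = √1 = 1)
Z = 7 (Z = -16 - 1*(-23) = -16 + 23 = 7)
(Z + L)² = (7 + 1)² = 8² = 64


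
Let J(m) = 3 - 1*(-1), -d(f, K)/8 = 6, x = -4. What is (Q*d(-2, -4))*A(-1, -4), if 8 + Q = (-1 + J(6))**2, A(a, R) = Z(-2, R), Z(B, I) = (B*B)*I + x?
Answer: 960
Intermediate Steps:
d(f, K) = -48 (d(f, K) = -8*6 = -48)
Z(B, I) = -4 + I*B**2 (Z(B, I) = (B*B)*I - 4 = B**2*I - 4 = I*B**2 - 4 = -4 + I*B**2)
J(m) = 4 (J(m) = 3 + 1 = 4)
A(a, R) = -4 + 4*R (A(a, R) = -4 + R*(-2)**2 = -4 + R*4 = -4 + 4*R)
Q = 1 (Q = -8 + (-1 + 4)**2 = -8 + 3**2 = -8 + 9 = 1)
(Q*d(-2, -4))*A(-1, -4) = (1*(-48))*(-4 + 4*(-4)) = -48*(-4 - 16) = -48*(-20) = 960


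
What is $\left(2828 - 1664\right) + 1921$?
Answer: $3085$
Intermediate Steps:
$\left(2828 - 1664\right) + 1921 = 1164 + 1921 = 3085$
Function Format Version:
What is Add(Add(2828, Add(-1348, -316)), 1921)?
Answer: 3085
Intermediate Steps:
Add(Add(2828, Add(-1348, -316)), 1921) = Add(Add(2828, -1664), 1921) = Add(1164, 1921) = 3085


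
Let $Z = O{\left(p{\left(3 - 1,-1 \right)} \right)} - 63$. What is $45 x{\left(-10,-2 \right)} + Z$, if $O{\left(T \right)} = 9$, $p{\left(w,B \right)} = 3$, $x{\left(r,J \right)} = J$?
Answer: $-144$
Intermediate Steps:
$Z = -54$ ($Z = 9 - 63 = -54$)
$45 x{\left(-10,-2 \right)} + Z = 45 \left(-2\right) - 54 = -90 - 54 = -144$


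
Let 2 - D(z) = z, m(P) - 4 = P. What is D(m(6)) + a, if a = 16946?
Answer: 16938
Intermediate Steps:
m(P) = 4 + P
D(z) = 2 - z
D(m(6)) + a = (2 - (4 + 6)) + 16946 = (2 - 1*10) + 16946 = (2 - 10) + 16946 = -8 + 16946 = 16938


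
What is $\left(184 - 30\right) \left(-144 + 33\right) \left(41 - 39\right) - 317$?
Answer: $-34505$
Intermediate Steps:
$\left(184 - 30\right) \left(-144 + 33\right) \left(41 - 39\right) - 317 = 154 \left(-111\right) 2 - 317 = \left(-17094\right) 2 - 317 = -34188 - 317 = -34505$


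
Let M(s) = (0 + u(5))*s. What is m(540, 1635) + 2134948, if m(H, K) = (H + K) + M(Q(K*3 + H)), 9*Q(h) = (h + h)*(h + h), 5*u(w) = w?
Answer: 15314023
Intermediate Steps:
u(w) = w/5
Q(h) = 4*h²/9 (Q(h) = ((h + h)*(h + h))/9 = ((2*h)*(2*h))/9 = (4*h²)/9 = 4*h²/9)
M(s) = s (M(s) = (0 + (⅕)*5)*s = (0 + 1)*s = 1*s = s)
m(H, K) = H + K + 4*(H + 3*K)²/9 (m(H, K) = (H + K) + 4*(K*3 + H)²/9 = (H + K) + 4*(3*K + H)²/9 = (H + K) + 4*(H + 3*K)²/9 = H + K + 4*(H + 3*K)²/9)
m(540, 1635) + 2134948 = (540 + 1635 + 4*(540 + 3*1635)²/9) + 2134948 = (540 + 1635 + 4*(540 + 4905)²/9) + 2134948 = (540 + 1635 + (4/9)*5445²) + 2134948 = (540 + 1635 + (4/9)*29648025) + 2134948 = (540 + 1635 + 13176900) + 2134948 = 13179075 + 2134948 = 15314023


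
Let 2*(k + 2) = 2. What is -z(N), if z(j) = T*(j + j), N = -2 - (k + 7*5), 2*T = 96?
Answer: 3456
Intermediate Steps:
k = -1 (k = -2 + (½)*2 = -2 + 1 = -1)
T = 48 (T = (½)*96 = 48)
N = -36 (N = -2 - (-1 + 7*5) = -2 - (-1 + 35) = -2 - 1*34 = -2 - 34 = -36)
z(j) = 96*j (z(j) = 48*(j + j) = 48*(2*j) = 96*j)
-z(N) = -96*(-36) = -1*(-3456) = 3456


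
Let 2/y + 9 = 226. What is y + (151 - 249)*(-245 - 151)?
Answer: 8421338/217 ≈ 38808.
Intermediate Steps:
y = 2/217 (y = 2/(-9 + 226) = 2/217 ≈ 0.0092166)
y + (151 - 249)*(-245 - 151) = 2/217 + (151 - 249)*(-245 - 151) = 2/217 - 98*(-396) = 2/217 + 38808 = 8421338/217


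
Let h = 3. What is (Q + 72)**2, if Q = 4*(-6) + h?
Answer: 2601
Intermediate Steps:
Q = -21 (Q = 4*(-6) + 3 = -24 + 3 = -21)
(Q + 72)**2 = (-21 + 72)**2 = 51**2 = 2601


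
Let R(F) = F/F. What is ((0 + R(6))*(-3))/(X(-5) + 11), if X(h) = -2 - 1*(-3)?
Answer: -¼ ≈ -0.25000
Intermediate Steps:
R(F) = 1
X(h) = 1 (X(h) = -2 + 3 = 1)
((0 + R(6))*(-3))/(X(-5) + 11) = ((0 + 1)*(-3))/(1 + 11) = (1*(-3))/12 = -3*1/12 = -¼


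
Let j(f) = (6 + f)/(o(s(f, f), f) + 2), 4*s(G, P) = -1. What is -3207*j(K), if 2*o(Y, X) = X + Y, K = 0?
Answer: -51312/5 ≈ -10262.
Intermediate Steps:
s(G, P) = -¼ (s(G, P) = (¼)*(-1) = -¼)
o(Y, X) = X/2 + Y/2 (o(Y, X) = (X + Y)/2 = X/2 + Y/2)
j(f) = (6 + f)/(15/8 + f/2) (j(f) = (6 + f)/((f/2 + (½)*(-¼)) + 2) = (6 + f)/((f/2 - ⅛) + 2) = (6 + f)/((-⅛ + f/2) + 2) = (6 + f)/(15/8 + f/2))
-3207*j(K) = -25656*(6 + 0)/(15 + 4*0) = -25656*6/(15 + 0) = -25656*6/15 = -3207*16/5 = -51312/5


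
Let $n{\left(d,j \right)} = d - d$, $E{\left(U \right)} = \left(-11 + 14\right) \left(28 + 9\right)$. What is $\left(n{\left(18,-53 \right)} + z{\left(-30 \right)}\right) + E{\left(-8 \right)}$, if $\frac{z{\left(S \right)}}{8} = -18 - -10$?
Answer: $47$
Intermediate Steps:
$z{\left(S \right)} = -64$ ($z{\left(S \right)} = 8 \left(-18 - -10\right) = 8 \left(-18 + 10\right) = 8 \left(-8\right) = -64$)
$E{\left(U \right)} = 111$ ($E{\left(U \right)} = 3 \cdot 37 = 111$)
$n{\left(d,j \right)} = 0$
$\left(n{\left(18,-53 \right)} + z{\left(-30 \right)}\right) + E{\left(-8 \right)} = \left(0 - 64\right) + 111 = -64 + 111 = 47$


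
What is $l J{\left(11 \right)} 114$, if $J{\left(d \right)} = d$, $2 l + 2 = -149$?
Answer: $-94677$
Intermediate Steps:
$l = - \frac{151}{2}$ ($l = -1 + \frac{1}{2} \left(-149\right) = -1 - \frac{149}{2} = - \frac{151}{2} \approx -75.5$)
$l J{\left(11 \right)} 114 = \left(- \frac{151}{2}\right) 11 \cdot 114 = \left(- \frac{1661}{2}\right) 114 = -94677$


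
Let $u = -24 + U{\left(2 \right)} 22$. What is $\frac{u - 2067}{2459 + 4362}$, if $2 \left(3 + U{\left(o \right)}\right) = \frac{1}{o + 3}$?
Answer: $- \frac{10774}{34105} \approx -0.31591$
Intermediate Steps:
$U{\left(o \right)} = -3 + \frac{1}{2 \left(3 + o\right)}$ ($U{\left(o \right)} = -3 + \frac{1}{2 \left(o + 3\right)} = -3 + \frac{1}{2 \left(3 + o\right)}$)
$u = - \frac{439}{5}$ ($u = -24 + \frac{-17 - 12}{2 \left(3 + 2\right)} 22 = -24 + \frac{-17 - 12}{2 \cdot 5} \cdot 22 = -24 + \frac{1}{2} \cdot \frac{1}{5} \left(-29\right) 22 = -24 - \frac{319}{5} = - \frac{439}{5} \approx -87.8$)
$\frac{u - 2067}{2459 + 4362} = \frac{- \frac{439}{5} - 2067}{2459 + 4362} = - \frac{10774}{5 \cdot 6821} = \left(- \frac{10774}{5}\right) \frac{1}{6821} = - \frac{10774}{34105}$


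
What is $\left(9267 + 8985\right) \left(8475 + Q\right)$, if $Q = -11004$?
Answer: $-46159308$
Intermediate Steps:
$\left(9267 + 8985\right) \left(8475 + Q\right) = \left(9267 + 8985\right) \left(8475 - 11004\right) = 18252 \left(-2529\right) = -46159308$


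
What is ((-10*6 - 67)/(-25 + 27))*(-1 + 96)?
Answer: -12065/2 ≈ -6032.5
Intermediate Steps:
((-10*6 - 67)/(-25 + 27))*(-1 + 96) = ((-60 - 67)/2)*95 = -127*1/2*95 = -127/2*95 = -12065/2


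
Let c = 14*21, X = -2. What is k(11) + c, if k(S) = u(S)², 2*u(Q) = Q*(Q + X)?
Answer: 10977/4 ≈ 2744.3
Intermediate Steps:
u(Q) = Q*(-2 + Q)/2 (u(Q) = (Q*(Q - 2))/2 = (Q*(-2 + Q))/2 = Q*(-2 + Q)/2)
c = 294
k(S) = S²*(-2 + S)²/4 (k(S) = (S*(-2 + S)/2)² = S²*(-2 + S)²/4)
k(11) + c = (¼)*11²*(-2 + 11)² + 294 = (¼)*121*9² + 294 = (¼)*121*81 + 294 = 9801/4 + 294 = 10977/4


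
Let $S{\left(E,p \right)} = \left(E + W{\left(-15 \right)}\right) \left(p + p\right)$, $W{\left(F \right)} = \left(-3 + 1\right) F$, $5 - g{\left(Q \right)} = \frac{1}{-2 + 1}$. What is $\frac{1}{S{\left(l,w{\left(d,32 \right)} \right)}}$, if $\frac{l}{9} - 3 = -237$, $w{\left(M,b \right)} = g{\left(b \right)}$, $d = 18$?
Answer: $- \frac{1}{24912} \approx -4.0141 \cdot 10^{-5}$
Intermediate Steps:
$g{\left(Q \right)} = 6$ ($g{\left(Q \right)} = 5 - \frac{1}{-2 + 1} = 5 - \frac{1}{-1} = 5 - -1 = 5 + 1 = 6$)
$w{\left(M,b \right)} = 6$
$l = -2106$ ($l = 27 + 9 \left(-237\right) = 27 - 2133 = -2106$)
$W{\left(F \right)} = - 2 F$
$S{\left(E,p \right)} = 2 p \left(30 + E\right)$ ($S{\left(E,p \right)} = \left(E - -30\right) \left(p + p\right) = \left(E + 30\right) 2 p = \left(30 + E\right) 2 p = 2 p \left(30 + E\right)$)
$\frac{1}{S{\left(l,w{\left(d,32 \right)} \right)}} = \frac{1}{2 \cdot 6 \left(30 - 2106\right)} = \frac{1}{2 \cdot 6 \left(-2076\right)} = \frac{1}{-24912} = - \frac{1}{24912}$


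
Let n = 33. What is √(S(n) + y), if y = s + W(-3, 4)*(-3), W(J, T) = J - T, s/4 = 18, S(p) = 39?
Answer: 2*√33 ≈ 11.489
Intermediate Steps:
s = 72 (s = 4*18 = 72)
y = 93 (y = 72 + (-3 - 1*4)*(-3) = 72 + (-3 - 4)*(-3) = 72 - 7*(-3) = 72 + 21 = 93)
√(S(n) + y) = √(39 + 93) = √132 = 2*√33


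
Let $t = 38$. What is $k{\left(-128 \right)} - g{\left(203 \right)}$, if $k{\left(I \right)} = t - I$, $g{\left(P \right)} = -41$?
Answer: $207$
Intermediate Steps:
$k{\left(I \right)} = 38 - I$
$k{\left(-128 \right)} - g{\left(203 \right)} = \left(38 - -128\right) - -41 = \left(38 + 128\right) + 41 = 166 + 41 = 207$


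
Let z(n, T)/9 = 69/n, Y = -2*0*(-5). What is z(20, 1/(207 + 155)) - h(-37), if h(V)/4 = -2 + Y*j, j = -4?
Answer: 781/20 ≈ 39.050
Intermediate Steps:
Y = 0 (Y = 0*(-5) = 0)
z(n, T) = 621/n (z(n, T) = 9*(69/n) = 621/n)
h(V) = -8 (h(V) = 4*(-2 + 0*(-4)) = 4*(-2 + 0) = 4*(-2) = -8)
z(20, 1/(207 + 155)) - h(-37) = 621/20 - 1*(-8) = 621*(1/20) + 8 = 621/20 + 8 = 781/20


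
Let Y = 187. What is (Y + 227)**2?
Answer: 171396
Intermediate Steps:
(Y + 227)**2 = (187 + 227)**2 = 414**2 = 171396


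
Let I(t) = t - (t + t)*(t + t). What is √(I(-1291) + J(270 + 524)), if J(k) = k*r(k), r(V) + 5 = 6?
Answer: 11*I*√55101 ≈ 2582.1*I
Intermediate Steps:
r(V) = 1 (r(V) = -5 + 6 = 1)
I(t) = t - 4*t² (I(t) = t - 2*t*2*t = t - 4*t²)
J(k) = k (J(k) = k*1 = k)
√(I(-1291) + J(270 + 524)) = √(-1291*(1 - 4*(-1291)) + (270 + 524)) = √(-1291*(1 + 5164) + 794) = √(-1291*5165 + 794) = √(-6668015 + 794) = √(-6667221) = 11*I*√55101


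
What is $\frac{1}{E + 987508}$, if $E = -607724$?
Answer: $\frac{1}{379784} \approx 2.6331 \cdot 10^{-6}$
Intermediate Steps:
$\frac{1}{E + 987508} = \frac{1}{-607724 + 987508} = \frac{1}{379784}$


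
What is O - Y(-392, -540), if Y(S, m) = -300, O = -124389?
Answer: -124089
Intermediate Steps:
O - Y(-392, -540) = -124389 - 1*(-300) = -124389 + 300 = -124089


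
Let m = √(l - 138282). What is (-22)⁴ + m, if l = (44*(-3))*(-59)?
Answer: 234256 + I*√130494 ≈ 2.3426e+5 + 361.24*I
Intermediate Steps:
l = 7788 (l = -132*(-59) = 7788)
m = I*√130494 (m = √(7788 - 138282) = √(-130494) = I*√130494 ≈ 361.24*I)
(-22)⁴ + m = (-22)⁴ + I*√130494 = 234256 + I*√130494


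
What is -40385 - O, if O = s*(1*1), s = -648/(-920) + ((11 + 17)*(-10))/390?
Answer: -181126664/4485 ≈ -40385.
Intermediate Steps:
s = -61/4485 (s = -648*(-1/920) + (28*(-10))*(1/390) = 81/115 - 280*1/390 = 81/115 - 28/39 = -61/4485 ≈ -0.013601)
O = -61/4485 ≈ -0.013601
-40385 - O = -40385 - 1*(-61/4485) = -40385 + 61/4485 = -181126664/4485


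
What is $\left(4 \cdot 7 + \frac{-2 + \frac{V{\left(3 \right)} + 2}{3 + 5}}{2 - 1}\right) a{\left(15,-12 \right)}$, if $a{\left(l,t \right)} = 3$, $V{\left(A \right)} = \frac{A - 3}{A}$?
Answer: $\frac{315}{4} \approx 78.75$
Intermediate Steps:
$V{\left(A \right)} = \frac{-3 + A}{A}$
$\left(4 \cdot 7 + \frac{-2 + \frac{V{\left(3 \right)} + 2}{3 + 5}}{2 - 1}\right) a{\left(15,-12 \right)} = \left(4 \cdot 7 + \frac{-2 + \frac{\frac{-3 + 3}{3} + 2}{3 + 5}}{2 - 1}\right) 3 = \left(28 + \frac{-2 + \frac{\frac{1}{3} \cdot 0 + 2}{8}}{1}\right) 3 = \left(28 + \left(-2 + \left(0 + 2\right) \frac{1}{8}\right) 1\right) 3 = \left(28 + \left(-2 + 2 \cdot \frac{1}{8}\right) 1\right) 3 = \left(28 + \left(-2 + \frac{1}{4}\right) 1\right) 3 = \left(28 - \frac{7}{4}\right) 3 = \frac{105}{4} \cdot 3 = \frac{315}{4}$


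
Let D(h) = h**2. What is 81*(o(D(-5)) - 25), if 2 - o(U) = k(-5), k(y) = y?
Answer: -1458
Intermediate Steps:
o(U) = 7 (o(U) = 2 - 1*(-5) = 2 + 5 = 7)
81*(o(D(-5)) - 25) = 81*(7 - 25) = 81*(-18) = -1458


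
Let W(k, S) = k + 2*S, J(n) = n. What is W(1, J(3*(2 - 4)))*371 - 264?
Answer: -4345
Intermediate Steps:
W(1, J(3*(2 - 4)))*371 - 264 = (1 + 2*(3*(2 - 4)))*371 - 264 = (1 + 2*(3*(-2)))*371 - 264 = (1 + 2*(-6))*371 - 264 = (1 - 12)*371 - 264 = -11*371 - 264 = -4081 - 264 = -4345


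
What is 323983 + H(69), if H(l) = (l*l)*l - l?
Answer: 652423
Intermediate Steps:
H(l) = l³ - l (H(l) = l²*l - l = l³ - l)
323983 + H(69) = 323983 + (69³ - 1*69) = 323983 + (328509 - 69) = 323983 + 328440 = 652423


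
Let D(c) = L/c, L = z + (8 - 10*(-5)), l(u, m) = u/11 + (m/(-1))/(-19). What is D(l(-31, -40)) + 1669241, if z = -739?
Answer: 572597106/343 ≈ 1.6694e+6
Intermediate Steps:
l(u, m) = u/11 + m/19 (l(u, m) = u*(1/11) + (m*(-1))*(-1/19) = u/11 - m*(-1/19) = u/11 + m/19)
L = -681 (L = -739 + (8 - 10*(-5)) = -739 + (8 + 50) = -739 + 58 = -681)
D(c) = -681/c
D(l(-31, -40)) + 1669241 = -681/((1/11)*(-31) + (1/19)*(-40)) + 1669241 = -681/(-31/11 - 40/19) + 1669241 = -681/(-1029/209) + 1669241 = -681*(-209/1029) + 1669241 = 47443/343 + 1669241 = 572597106/343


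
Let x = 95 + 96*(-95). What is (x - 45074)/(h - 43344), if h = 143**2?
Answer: 54099/22895 ≈ 2.3629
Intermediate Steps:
x = -9025 (x = 95 - 9120 = -9025)
h = 20449
(x - 45074)/(h - 43344) = (-9025 - 45074)/(20449 - 43344) = -54099/(-22895) = -54099*(-1/22895) = 54099/22895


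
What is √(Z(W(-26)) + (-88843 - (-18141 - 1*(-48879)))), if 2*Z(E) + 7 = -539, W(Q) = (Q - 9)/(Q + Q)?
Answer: 7*I*√2446 ≈ 346.2*I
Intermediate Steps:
W(Q) = (-9 + Q)/(2*Q) (W(Q) = (-9 + Q)/((2*Q)) = (-9 + Q)*(1/(2*Q)) = (-9 + Q)/(2*Q))
Z(E) = -273 (Z(E) = -7/2 + (½)*(-539) = -7/2 - 539/2 = -273)
√(Z(W(-26)) + (-88843 - (-18141 - 1*(-48879)))) = √(-273 + (-88843 - (-18141 - 1*(-48879)))) = √(-273 + (-88843 - (-18141 + 48879))) = √(-273 + (-88843 - 1*30738)) = √(-273 + (-88843 - 30738)) = √(-273 - 119581) = √(-119854) = 7*I*√2446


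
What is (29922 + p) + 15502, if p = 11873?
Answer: 57297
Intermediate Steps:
(29922 + p) + 15502 = (29922 + 11873) + 15502 = 41795 + 15502 = 57297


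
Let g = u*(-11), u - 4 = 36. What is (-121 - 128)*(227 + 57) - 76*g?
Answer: -37276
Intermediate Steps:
u = 40 (u = 4 + 36 = 40)
g = -440 (g = 40*(-11) = -440)
(-121 - 128)*(227 + 57) - 76*g = (-121 - 128)*(227 + 57) - 76*(-440) = -249*284 + 33440 = -70716 + 33440 = -37276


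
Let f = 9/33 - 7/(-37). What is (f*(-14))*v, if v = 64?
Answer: -168448/407 ≈ -413.88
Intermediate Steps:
f = 188/407 (f = 9*(1/33) - 7*(-1/37) = 3/11 + 7/37 = 188/407 ≈ 0.46192)
(f*(-14))*v = ((188/407)*(-14))*64 = -2632/407*64 = -168448/407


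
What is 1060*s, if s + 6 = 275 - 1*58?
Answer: 223660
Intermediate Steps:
s = 211 (s = -6 + (275 - 1*58) = -6 + (275 - 58) = -6 + 217 = 211)
1060*s = 1060*211 = 223660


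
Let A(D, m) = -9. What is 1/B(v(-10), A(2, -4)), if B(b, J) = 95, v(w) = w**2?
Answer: 1/95 ≈ 0.010526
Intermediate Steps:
1/B(v(-10), A(2, -4)) = 1/95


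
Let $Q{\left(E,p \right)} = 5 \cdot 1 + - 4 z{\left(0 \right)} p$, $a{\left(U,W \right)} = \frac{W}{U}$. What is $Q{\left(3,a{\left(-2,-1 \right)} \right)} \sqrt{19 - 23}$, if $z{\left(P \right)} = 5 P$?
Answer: $10 i \approx 10.0 i$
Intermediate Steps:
$Q{\left(E,p \right)} = 5$ ($Q{\left(E,p \right)} = 5 \cdot 1 + - 4 \cdot 5 \cdot 0 p = 5 + \left(-4\right) 0 p = 5 + 0 p = 5 + 0 = 5$)
$Q{\left(3,a{\left(-2,-1 \right)} \right)} \sqrt{19 - 23} = 5 \sqrt{19 - 23} = 5 \sqrt{-4} = 5 \cdot 2 i = 10 i$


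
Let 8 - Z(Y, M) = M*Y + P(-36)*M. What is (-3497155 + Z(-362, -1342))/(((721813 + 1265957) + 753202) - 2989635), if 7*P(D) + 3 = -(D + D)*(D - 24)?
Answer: 33682123/1740641 ≈ 19.350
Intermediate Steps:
P(D) = -3/7 - 2*D*(-24 + D)/7 (P(D) = -3/7 + (-(D + D)*(D - 24))/7 = -3/7 + (-2*D*(-24 + D))/7 = -3/7 - 2*D*(-24 + D)/7)
Z(Y, M) = 8 + 4323*M/7 - M*Y (Z(Y, M) = 8 - (M*Y + (-3/7 - 2/7*(-36)**2 + (48/7)*(-36))*M) = 8 - (M*Y + (-3/7 - 2/7*1296 - 1728/7)*M) = 8 - (M*Y + (-3/7 - 2592/7 - 1728/7)*M) = 8 - (M*Y - 4323*M/7) = 8 - (-4323*M/7 + M*Y) = 8 + (4323*M/7 - M*Y) = 8 + 4323*M/7 - M*Y)
(-3497155 + Z(-362, -1342))/(((721813 + 1265957) + 753202) - 2989635) = (-3497155 + (8 + (4323/7)*(-1342) - 1*(-1342)*(-362)))/(((721813 + 1265957) + 753202) - 2989635) = (-3497155 + (8 - 5801466/7 - 485804))/((1987770 + 753202) - 2989635) = (-3497155 - 9202038/7)/(2740972 - 2989635) = -33682123/7/(-248663) = -33682123/7*(-1/248663) = 33682123/1740641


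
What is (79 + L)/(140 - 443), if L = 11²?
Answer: -200/303 ≈ -0.66007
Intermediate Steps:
L = 121
(79 + L)/(140 - 443) = (79 + 121)/(140 - 443) = 200/(-303) = 200*(-1/303) = -200/303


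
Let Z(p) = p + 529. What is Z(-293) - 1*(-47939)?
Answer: 48175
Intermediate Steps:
Z(p) = 529 + p
Z(-293) - 1*(-47939) = (529 - 293) - 1*(-47939) = 236 + 47939 = 48175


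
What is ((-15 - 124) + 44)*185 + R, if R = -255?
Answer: -17830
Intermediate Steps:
((-15 - 124) + 44)*185 + R = ((-15 - 124) + 44)*185 - 255 = (-139 + 44)*185 - 255 = -95*185 - 255 = -17575 - 255 = -17830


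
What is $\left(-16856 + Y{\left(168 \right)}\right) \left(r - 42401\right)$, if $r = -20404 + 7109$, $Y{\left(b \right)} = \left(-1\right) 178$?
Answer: $948725664$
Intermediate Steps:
$Y{\left(b \right)} = -178$
$r = -13295$
$\left(-16856 + Y{\left(168 \right)}\right) \left(r - 42401\right) = \left(-16856 - 178\right) \left(-13295 - 42401\right) = \left(-17034\right) \left(-55696\right) = 948725664$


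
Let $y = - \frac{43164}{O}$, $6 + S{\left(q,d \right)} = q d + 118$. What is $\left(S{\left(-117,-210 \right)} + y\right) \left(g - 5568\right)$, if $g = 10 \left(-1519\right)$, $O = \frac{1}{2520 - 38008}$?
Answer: $-31797700445212$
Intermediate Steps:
$O = - \frac{1}{35488}$ ($O = \frac{1}{-35488} = - \frac{1}{35488} \approx -2.8179 \cdot 10^{-5}$)
$S{\left(q,d \right)} = 112 + d q$ ($S{\left(q,d \right)} = -6 + \left(q d + 118\right) = -6 + \left(d q + 118\right) = -6 + \left(118 + d q\right) = 112 + d q$)
$g = -15190$
$y = 1531804032$ ($y = - \frac{43164}{- \frac{1}{35488}} = \left(-43164\right) \left(-35488\right) = 1531804032$)
$\left(S{\left(-117,-210 \right)} + y\right) \left(g - 5568\right) = \left(\left(112 - -24570\right) + 1531804032\right) \left(-15190 - 5568\right) = \left(\left(112 + 24570\right) + 1531804032\right) \left(-20758\right) = \left(24682 + 1531804032\right) \left(-20758\right) = 1531828714 \left(-20758\right) = -31797700445212$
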